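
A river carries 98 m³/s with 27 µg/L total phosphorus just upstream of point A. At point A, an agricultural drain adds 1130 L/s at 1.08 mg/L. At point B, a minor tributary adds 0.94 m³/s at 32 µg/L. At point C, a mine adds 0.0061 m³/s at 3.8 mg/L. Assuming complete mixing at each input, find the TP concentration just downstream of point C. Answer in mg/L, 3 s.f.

0.0392 mg/L

27 µg/L = 0.027 mg/L.
1130 L/s = 1.13 m³/s.
After input A: C = (98·0.027 + 1.13·1.08) / 99.13 = 0.039 mg/L.
32 µg/L = 0.032 mg/L.
After input B: C = (99.13·0.039 + 0.94·0.032) / 100.1 = 0.03894 mg/L.
After input C: C = (100.1·0.03894 + 0.0061·3.8) / 100.1 = 0.03917 mg/L.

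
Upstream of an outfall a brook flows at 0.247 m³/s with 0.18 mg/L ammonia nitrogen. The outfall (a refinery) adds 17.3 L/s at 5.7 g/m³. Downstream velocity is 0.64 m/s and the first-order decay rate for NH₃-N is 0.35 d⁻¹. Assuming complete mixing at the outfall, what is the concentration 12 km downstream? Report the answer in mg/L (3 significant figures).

0.502 mg/L

17.3 L/s = 0.0173 m³/s.
After complete mixing, C₀ = (0.0173·5.7 + 0.247·0.18) / 0.2643 = 0.5413 mg/L.
Travel time t = 1.2e+04 m / 0.64 m/s = 1.875e+04 s = 0.217 d.
C = 0.5413·exp(−0.35·0.217) = 0.5413·0.9269 = 0.5017 mg/L.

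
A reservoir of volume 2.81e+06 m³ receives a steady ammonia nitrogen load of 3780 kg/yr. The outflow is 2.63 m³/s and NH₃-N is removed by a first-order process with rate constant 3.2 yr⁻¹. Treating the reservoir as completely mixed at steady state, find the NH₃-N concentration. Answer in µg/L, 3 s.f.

41.1 µg/L

Outflow Q = 2.63 m³/s × 3.156e+07 s/yr = 8.3e+07 m³/yr.
Steady-state CSTR mass balance: W = Q·C + k·V·C, so C = W/(Q + kV).
Q + kV = 8.3e+07 + 3.2·2.81e+06 = 9.199e+07 m³/yr.
C = 3780/9.199e+07 = 4.109e-05 kg/m³ = 0.04109 mg/L = 41.09 µg/L.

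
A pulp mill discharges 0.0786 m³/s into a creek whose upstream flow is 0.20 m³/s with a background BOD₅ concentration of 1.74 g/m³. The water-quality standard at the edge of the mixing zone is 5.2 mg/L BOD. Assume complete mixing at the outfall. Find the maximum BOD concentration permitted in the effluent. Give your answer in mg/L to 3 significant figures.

Mass balance: 5.2·0.2786 = 0.0786·Cₑ + 0.2·1.74.
Cₑ = (1.449 − 0.348) / 0.0786 = 14 mg/L.

14.0 mg/L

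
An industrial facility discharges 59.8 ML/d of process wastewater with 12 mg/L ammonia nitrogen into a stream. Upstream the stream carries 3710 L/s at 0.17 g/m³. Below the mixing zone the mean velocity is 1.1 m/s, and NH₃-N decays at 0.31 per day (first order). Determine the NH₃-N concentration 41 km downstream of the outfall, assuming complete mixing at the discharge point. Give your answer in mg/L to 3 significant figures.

1.78 mg/L

59.8 ML/d = 0.6921 m³/s.
3710 L/s = 3.71 m³/s.
After complete mixing, C₀ = (0.6921·12 + 3.71·0.17) / 4.402 = 2.03 mg/L.
Travel time t = 4.1e+04 m / 1.1 m/s = 3.727e+04 s = 0.4314 d.
C = 2.03·exp(−0.31·0.4314) = 2.03·0.8748 = 1.776 mg/L.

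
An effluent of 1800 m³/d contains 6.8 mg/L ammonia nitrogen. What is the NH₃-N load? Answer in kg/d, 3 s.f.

1800 m³/d = 0.02083 m³/s.
Mass flux = Q·C = 0.02083 m³/s × 6.8 g/m³ = 0.1417 g/s.
= 0.1417 g/s × 86.4 = 12.24 kg/d.

12.2 kg/d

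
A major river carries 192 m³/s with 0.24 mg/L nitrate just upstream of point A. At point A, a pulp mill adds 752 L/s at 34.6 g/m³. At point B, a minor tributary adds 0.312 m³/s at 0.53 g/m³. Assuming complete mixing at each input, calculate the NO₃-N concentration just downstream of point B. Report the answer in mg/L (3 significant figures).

0.374 mg/L

752 L/s = 0.752 m³/s.
After input A: C = (192·0.24 + 0.752·34.6) / 192.8 = 0.3741 mg/L.
After input B: C = (192.8·0.3741 + 0.312·0.53) / 193.1 = 0.3743 mg/L.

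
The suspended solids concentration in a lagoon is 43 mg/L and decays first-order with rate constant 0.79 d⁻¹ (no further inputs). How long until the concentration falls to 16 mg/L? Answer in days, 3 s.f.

t = ln(C₀/C)/k = ln(43/16)/0.79 = 0.9886/0.79 = 1.251 d.

1.25 d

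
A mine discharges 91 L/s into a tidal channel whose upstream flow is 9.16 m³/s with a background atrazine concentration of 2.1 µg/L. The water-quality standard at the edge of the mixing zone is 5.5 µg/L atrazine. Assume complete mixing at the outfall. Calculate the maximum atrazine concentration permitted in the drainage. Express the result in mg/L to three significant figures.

91 L/s = 0.091 m³/s.
2.1 µg/L = 0.0021 mg/L.
5.5 µg/L = 0.0055 mg/L.
Mass balance: 0.0055·9.251 = 0.091·Cₑ + 9.16·0.0021.
Cₑ = (0.05088 − 0.01924) / 0.091 = 0.3477 mg/L.

0.348 mg/L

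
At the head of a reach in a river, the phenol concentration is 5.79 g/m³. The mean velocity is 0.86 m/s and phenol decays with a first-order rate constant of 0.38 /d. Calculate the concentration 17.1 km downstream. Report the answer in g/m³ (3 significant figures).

5.31 g/m³

Travel time t = 17.1 km / 0.86 m/s = 1.71e+04/0.86 = 1.988e+04 s = 0.2301 d.
First-order decay: C = 5.79·exp(−0.38·0.2301) = 5.79·0.9163 = 5.305 g/m³.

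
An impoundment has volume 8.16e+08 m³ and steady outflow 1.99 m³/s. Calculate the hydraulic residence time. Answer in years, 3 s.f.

13.0 yr

Q = 1.99 m³/s × 3.156e+07 s/yr = 6.28e+07 m³/yr.
Hydraulic residence time τ = V/Q = 8.16e+08/6.28e+07 = 12.99 yr.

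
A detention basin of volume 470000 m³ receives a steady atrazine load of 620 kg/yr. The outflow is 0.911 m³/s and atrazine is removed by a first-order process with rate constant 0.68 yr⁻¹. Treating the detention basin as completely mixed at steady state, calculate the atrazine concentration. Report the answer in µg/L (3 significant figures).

Outflow Q = 0.911 m³/s × 3.156e+07 s/yr = 2.875e+07 m³/yr.
Steady-state CSTR mass balance: W = Q·C + k·V·C, so C = W/(Q + kV).
Q + kV = 2.875e+07 + 0.68·470000 = 2.907e+07 m³/yr.
C = 620/2.907e+07 = 2.133e-05 kg/m³ = 0.02133 mg/L = 21.33 µg/L.

21.3 µg/L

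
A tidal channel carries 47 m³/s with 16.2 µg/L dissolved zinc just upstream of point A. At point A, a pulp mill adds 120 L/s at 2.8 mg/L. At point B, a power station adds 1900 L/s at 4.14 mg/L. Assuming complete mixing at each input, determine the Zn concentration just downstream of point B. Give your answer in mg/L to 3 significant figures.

16.2 µg/L = 0.0162 mg/L.
120 L/s = 0.12 m³/s.
After input A: C = (47·0.0162 + 0.12·2.8) / 47.12 = 0.02329 mg/L.
1900 L/s = 1.9 m³/s.
After input B: C = (47.12·0.02329 + 1.9·4.14) / 49.02 = 0.1829 mg/L.

0.183 mg/L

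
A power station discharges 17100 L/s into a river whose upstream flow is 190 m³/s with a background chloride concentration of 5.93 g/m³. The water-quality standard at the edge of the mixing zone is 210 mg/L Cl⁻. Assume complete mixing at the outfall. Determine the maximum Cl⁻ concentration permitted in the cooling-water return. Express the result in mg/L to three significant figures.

17100 L/s = 17.1 m³/s.
Mass balance: 210·207.1 = 17.1·Cₑ + 190·5.93.
Cₑ = (4.349e+04 − 1127) / 17.1 = 2477 mg/L.

2480 mg/L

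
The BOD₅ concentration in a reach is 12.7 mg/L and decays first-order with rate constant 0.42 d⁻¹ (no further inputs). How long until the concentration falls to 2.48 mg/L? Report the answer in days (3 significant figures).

3.89 d

t = ln(C₀/C)/k = ln(12.7/2.48)/0.42 = 1.633/0.42 = 3.889 d.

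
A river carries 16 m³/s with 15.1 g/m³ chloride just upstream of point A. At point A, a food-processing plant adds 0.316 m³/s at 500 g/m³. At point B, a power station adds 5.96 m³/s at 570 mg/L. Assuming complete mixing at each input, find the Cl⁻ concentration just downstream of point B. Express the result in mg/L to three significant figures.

After input A: C = (16·15.1 + 0.316·500) / 16.32 = 24.49 mg/L.
After input B: C = (16.32·24.49 + 5.96·570) / 22.28 = 170.4 mg/L.

170 mg/L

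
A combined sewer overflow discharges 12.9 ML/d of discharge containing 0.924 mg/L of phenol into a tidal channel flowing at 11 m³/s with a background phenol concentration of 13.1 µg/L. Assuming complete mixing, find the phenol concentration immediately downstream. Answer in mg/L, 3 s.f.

12.9 ML/d = 0.1493 m³/s.
13.1 µg/L = 0.0131 mg/L.
By mass balance at complete mixing, C = (0.1493·0.924 + 11·0.0131) / (0.1493 + 11) = 0.2821/11.15 = 0.0253 mg/L.

0.0253 mg/L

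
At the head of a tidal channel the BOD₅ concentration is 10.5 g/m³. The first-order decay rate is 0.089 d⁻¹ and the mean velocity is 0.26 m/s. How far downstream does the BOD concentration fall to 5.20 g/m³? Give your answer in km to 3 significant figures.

From C = C₀·e^(−kt), t = ln(C₀/C)/k = ln(10.5/5.20)/0.089 = 0.7027/0.089 = 7.896 d.
Distance = v·t = 0.26 m/s × 6.822e+05 s = 1.774e+05 m = 177.4 km.

177 km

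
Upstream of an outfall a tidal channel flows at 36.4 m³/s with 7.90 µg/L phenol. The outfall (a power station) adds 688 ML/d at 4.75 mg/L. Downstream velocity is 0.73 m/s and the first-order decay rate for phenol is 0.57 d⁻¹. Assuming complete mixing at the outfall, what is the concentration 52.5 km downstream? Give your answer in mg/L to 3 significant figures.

0.535 mg/L

688 ML/d = 7.963 m³/s.
7.90 µg/L = 0.0079 mg/L.
After complete mixing, C₀ = (7.963·4.75 + 36.4·0.0079) / 44.36 = 0.8591 mg/L.
Travel time t = 5.25e+04 m / 0.73 m/s = 7.192e+04 s = 0.8324 d.
C = 0.8591·exp(−0.57·0.8324) = 0.8591·0.6222 = 0.5345 mg/L.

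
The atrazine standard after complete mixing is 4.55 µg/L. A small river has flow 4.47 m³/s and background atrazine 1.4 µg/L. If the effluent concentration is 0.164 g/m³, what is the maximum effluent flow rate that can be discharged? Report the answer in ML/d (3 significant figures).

1.4 µg/L = 0.0014 mg/L.
4.55 µg/L = 0.00455 mg/L.
Mass balance at complete mixing: C_std·(Q_w + Q_r) = Q_w·C_e + Q_r·C_b.
Rearranging, Q_w = Q_r·(C_std − C_b)/(C_e − C_std) = 4.47·(0.00455 − 0.0014) / (0.164 − 0.00455) = 0.08831 m³/s.
= 7.63 ML/d.

7.63 ML/d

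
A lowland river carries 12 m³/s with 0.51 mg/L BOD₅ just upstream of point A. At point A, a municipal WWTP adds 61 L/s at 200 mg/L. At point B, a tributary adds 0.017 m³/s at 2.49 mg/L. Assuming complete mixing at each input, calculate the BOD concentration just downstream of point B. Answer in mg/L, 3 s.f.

1.52 mg/L

61 L/s = 0.061 m³/s.
After input A: C = (12·0.51 + 0.061·200) / 12.06 = 1.519 mg/L.
After input B: C = (12.06·1.519 + 0.017·2.49) / 12.08 = 1.52 mg/L.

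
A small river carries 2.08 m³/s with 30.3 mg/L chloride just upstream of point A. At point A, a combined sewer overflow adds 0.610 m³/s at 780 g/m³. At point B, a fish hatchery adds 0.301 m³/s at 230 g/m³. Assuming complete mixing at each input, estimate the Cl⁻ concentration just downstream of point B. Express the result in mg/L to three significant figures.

203 mg/L

After input A: C = (2.08·30.3 + 0.61·780) / 2.69 = 200.3 mg/L.
After input B: C = (2.69·200.3 + 0.301·230) / 2.991 = 203.3 mg/L.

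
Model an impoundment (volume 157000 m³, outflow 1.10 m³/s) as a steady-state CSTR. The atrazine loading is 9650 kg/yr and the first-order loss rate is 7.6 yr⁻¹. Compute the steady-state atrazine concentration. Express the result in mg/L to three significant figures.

0.269 mg/L

Outflow Q = 1.10 m³/s × 3.156e+07 s/yr = 3.471e+07 m³/yr.
Steady-state CSTR mass balance: W = Q·C + k·V·C, so C = W/(Q + kV).
Q + kV = 3.471e+07 + 7.6·157000 = 3.591e+07 m³/yr.
C = 9650/3.591e+07 = 0.0002688 kg/m³ = 0.2688 mg/L.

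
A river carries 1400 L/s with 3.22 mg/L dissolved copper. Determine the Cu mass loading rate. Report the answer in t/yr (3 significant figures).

142 t/yr

1400 L/s = 1.4 m³/s.
Mass flux = Q·C = 1.4 m³/s × 3.22 g/m³ = 4.508 g/s.
= 4.508 g/s × 31.56 = 142.3 t/yr.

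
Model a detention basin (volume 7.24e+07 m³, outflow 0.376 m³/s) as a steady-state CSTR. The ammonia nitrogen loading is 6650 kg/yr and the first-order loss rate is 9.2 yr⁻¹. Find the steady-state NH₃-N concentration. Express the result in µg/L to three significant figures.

9.81 µg/L

Outflow Q = 0.376 m³/s × 3.156e+07 s/yr = 1.187e+07 m³/yr.
Steady-state CSTR mass balance: W = Q·C + k·V·C, so C = W/(Q + kV).
Q + kV = 1.187e+07 + 9.2·7.24e+07 = 6.779e+08 m³/yr.
C = 6650/6.779e+08 = 9.809e-06 kg/m³ = 0.009809 mg/L = 9.809 µg/L.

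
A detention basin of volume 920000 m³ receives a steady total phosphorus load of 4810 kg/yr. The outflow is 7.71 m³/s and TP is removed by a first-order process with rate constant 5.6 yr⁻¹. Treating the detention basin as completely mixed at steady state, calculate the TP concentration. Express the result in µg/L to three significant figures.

Outflow Q = 7.71 m³/s × 3.156e+07 s/yr = 2.433e+08 m³/yr.
Steady-state CSTR mass balance: W = Q·C + k·V·C, so C = W/(Q + kV).
Q + kV = 2.433e+08 + 5.6·920000 = 2.485e+08 m³/yr.
C = 4810/2.485e+08 = 1.936e-05 kg/m³ = 0.01936 mg/L = 19.36 µg/L.

19.4 µg/L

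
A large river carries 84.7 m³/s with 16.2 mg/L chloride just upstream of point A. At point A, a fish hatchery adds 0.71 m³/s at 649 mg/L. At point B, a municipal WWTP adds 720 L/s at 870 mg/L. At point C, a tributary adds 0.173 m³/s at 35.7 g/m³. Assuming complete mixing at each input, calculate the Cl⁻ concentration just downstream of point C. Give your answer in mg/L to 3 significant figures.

28.6 mg/L

After input A: C = (84.7·16.2 + 0.71·649) / 85.41 = 21.46 mg/L.
720 L/s = 0.72 m³/s.
After input B: C = (85.41·21.46 + 0.72·870) / 86.13 = 28.55 mg/L.
After input C: C = (86.13·28.55 + 0.173·35.7) / 86.3 = 28.57 mg/L.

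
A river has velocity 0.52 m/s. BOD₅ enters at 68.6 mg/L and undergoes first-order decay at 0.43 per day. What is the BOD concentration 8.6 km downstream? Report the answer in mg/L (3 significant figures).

Travel time t = 8.6 km / 0.52 m/s = 8600/0.52 = 1.654e+04 s = 0.1914 d.
First-order decay: C = 68.6·exp(−0.43·0.1914) = 68.6·0.921 = 63.18 mg/L.

63.2 mg/L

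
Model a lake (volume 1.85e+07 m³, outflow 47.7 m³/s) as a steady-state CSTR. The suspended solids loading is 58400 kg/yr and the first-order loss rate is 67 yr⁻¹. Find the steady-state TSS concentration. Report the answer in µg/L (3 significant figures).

21.3 µg/L

Outflow Q = 47.7 m³/s × 3.156e+07 s/yr = 1.505e+09 m³/yr.
Steady-state CSTR mass balance: W = Q·C + k·V·C, so C = W/(Q + kV).
Q + kV = 1.505e+09 + 67·1.85e+07 = 2.745e+09 m³/yr.
C = 58400/2.745e+09 = 2.128e-05 kg/m³ = 0.02128 mg/L = 21.28 µg/L.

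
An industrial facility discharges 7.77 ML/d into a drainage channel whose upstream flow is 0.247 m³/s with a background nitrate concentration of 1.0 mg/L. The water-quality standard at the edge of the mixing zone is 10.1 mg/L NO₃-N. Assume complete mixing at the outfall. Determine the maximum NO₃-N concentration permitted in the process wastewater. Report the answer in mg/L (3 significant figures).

35.1 mg/L

7.77 ML/d = 0.08993 m³/s.
Mass balance: 10.1·0.3369 = 0.08993·Cₑ + 0.247·1.
Cₑ = (3.403 − 0.247) / 0.08993 = 35.09 mg/L.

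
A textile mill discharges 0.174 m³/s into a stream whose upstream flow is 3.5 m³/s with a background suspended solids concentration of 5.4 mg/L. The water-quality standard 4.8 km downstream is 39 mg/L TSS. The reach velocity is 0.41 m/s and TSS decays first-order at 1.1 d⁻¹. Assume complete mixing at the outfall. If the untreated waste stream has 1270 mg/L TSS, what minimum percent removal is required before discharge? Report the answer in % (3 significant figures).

33.3 %

Travel time to the compliance point: t = 4800/0.41 = 1.171e+04 s = 0.1355 d; decay factor exp(−1.1·0.1355) = 0.8615.
So the concentration just after mixing may be at most 39/0.8615 = 45.27 mg/L.
Mass balance: 45.27·3.674 = 0.174·Cₑ + 3.5·5.4.
Cₑ = (166.3 − 18.9) / 0.174 = 847.2 mg/L.
Required removal = 1 − 847.2/1270 = 33.29 %.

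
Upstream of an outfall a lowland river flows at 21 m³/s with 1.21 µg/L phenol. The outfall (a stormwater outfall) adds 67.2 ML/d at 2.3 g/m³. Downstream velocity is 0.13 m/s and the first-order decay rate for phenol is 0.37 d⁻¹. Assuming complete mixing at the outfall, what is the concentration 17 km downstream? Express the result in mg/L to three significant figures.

0.0476 mg/L

67.2 ML/d = 0.7778 m³/s.
1.21 µg/L = 0.00121 mg/L.
After complete mixing, C₀ = (0.7778·2.3 + 21·0.00121) / 21.78 = 0.08331 mg/L.
Travel time t = 1.7e+04 m / 0.13 m/s = 1.308e+05 s = 1.514 d.
C = 0.08331·exp(−0.37·1.514) = 0.08331·0.5712 = 0.04759 mg/L.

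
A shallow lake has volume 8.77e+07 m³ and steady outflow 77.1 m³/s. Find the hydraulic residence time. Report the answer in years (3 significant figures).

Q = 77.1 m³/s × 3.156e+07 s/yr = 2.433e+09 m³/yr.
Hydraulic residence time τ = V/Q = 8.77e+07/2.433e+09 = 0.03604 yr.

0.0360 yr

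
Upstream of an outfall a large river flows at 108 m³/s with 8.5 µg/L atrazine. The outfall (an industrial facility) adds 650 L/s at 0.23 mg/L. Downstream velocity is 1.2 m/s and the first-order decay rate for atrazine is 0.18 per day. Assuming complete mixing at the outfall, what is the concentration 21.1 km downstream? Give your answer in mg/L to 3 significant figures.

650 L/s = 0.65 m³/s.
8.5 µg/L = 0.0085 mg/L.
After complete mixing, C₀ = (0.65·0.23 + 108·0.0085) / 108.7 = 0.009825 mg/L.
Travel time t = 2.11e+04 m / 1.2 m/s = 1.758e+04 s = 0.2035 d.
C = 0.009825·exp(−0.18·0.2035) = 0.009825·0.964 = 0.009472 mg/L.

0.00947 mg/L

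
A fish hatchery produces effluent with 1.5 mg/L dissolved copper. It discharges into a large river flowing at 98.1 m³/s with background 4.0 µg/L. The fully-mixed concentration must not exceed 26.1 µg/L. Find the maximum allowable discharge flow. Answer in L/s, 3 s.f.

1470 L/s

4.0 µg/L = 0.004 mg/L.
26.1 µg/L = 0.0261 mg/L.
Mass balance at complete mixing: C_std·(Q_w + Q_r) = Q_w·C_e + Q_r·C_b.
Rearranging, Q_w = Q_r·(C_std − C_b)/(C_e − C_std) = 98.1·(0.0261 − 0.004) / (1.5 − 0.0261) = 1.471 m³/s.
= 1471 L/s.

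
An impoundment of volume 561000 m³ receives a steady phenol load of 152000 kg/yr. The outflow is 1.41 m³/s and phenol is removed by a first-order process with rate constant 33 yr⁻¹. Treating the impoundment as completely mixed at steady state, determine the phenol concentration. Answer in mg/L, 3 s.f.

Outflow Q = 1.41 m³/s × 3.156e+07 s/yr = 4.45e+07 m³/yr.
Steady-state CSTR mass balance: W = Q·C + k·V·C, so C = W/(Q + kV).
Q + kV = 4.45e+07 + 33·561000 = 6.301e+07 m³/yr.
C = 152000/6.301e+07 = 0.002412 kg/m³ = 2.412 mg/L.

2.41 mg/L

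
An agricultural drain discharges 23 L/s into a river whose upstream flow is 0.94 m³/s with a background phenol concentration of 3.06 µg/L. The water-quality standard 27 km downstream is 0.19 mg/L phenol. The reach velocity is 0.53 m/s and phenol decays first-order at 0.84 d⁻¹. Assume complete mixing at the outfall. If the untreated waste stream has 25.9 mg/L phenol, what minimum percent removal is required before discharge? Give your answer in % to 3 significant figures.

50.1 %

23 L/s = 0.023 m³/s.
3.06 µg/L = 0.00306 mg/L.
Travel time to the compliance point: t = 2.7e+04/0.53 = 5.094e+04 s = 0.5896 d; decay factor exp(−0.84·0.5896) = 0.6094.
So the concentration just after mixing may be at most 0.19/0.6094 = 0.3118 mg/L.
Mass balance: 0.3118·0.963 = 0.023·Cₑ + 0.94·0.00306.
Cₑ = (0.3002 − 0.002876) / 0.023 = 12.93 mg/L.
Required removal = 1 − 12.93/25.9 = 50.08 %.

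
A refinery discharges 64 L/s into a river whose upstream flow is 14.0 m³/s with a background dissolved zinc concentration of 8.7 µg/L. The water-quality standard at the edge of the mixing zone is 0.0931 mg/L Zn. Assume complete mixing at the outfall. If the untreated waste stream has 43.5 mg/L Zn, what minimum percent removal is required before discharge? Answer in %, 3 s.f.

64 L/s = 0.064 m³/s.
8.7 µg/L = 0.0087 mg/L.
Mass balance: 0.0931·14.06 = 0.064·Cₑ + 14·0.0087.
Cₑ = (1.309 − 0.1218) / 0.064 = 18.56 mg/L.
Required removal = 1 − 18.56/43.5 = 57.34 %.

57.3 %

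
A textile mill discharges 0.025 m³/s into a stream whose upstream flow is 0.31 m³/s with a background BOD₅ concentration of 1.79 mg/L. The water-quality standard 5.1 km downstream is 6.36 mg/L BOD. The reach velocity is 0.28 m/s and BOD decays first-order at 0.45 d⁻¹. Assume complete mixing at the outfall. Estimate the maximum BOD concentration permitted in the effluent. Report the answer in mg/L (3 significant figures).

71.5 mg/L

Travel time to the compliance point: t = 5100/0.28 = 1.821e+04 s = 0.2108 d; decay factor exp(−0.45·0.2108) = 0.9095.
So the concentration just after mixing may be at most 6.36/0.9095 = 6.993 mg/L.
Mass balance: 6.993·0.335 = 0.025·Cₑ + 0.31·1.79.
Cₑ = (2.343 − 0.5549) / 0.025 = 71.51 mg/L.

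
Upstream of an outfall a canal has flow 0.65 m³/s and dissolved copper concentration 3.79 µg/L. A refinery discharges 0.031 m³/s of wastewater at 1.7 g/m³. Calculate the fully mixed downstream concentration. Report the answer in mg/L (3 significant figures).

3.79 µg/L = 0.00379 mg/L.
Flow-weighted mixing gives C = (0.031·1.7 + 0.65·0.00379) / (0.031 + 0.65) = 0.05516/0.681 = 0.081 mg/L.

0.0810 mg/L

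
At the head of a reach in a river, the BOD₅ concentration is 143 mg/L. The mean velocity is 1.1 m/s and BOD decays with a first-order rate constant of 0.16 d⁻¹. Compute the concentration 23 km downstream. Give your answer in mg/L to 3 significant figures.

138 mg/L

Travel time t = 23 km / 1.1 m/s = 2.3e+04/1.1 = 2.091e+04 s = 0.242 d.
First-order decay: C = 143·exp(−0.16·0.242) = 143·0.962 = 137.6 mg/L.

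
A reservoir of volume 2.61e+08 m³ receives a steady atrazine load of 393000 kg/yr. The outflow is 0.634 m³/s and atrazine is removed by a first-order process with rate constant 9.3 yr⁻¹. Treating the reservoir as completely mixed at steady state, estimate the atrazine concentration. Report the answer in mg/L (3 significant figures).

Outflow Q = 0.634 m³/s × 3.156e+07 s/yr = 2.001e+07 m³/yr.
Steady-state CSTR mass balance: W = Q·C + k·V·C, so C = W/(Q + kV).
Q + kV = 2.001e+07 + 9.3·2.61e+08 = 2.447e+09 m³/yr.
C = 393000/2.447e+09 = 0.0001606 kg/m³ = 0.1606 mg/L.

0.161 mg/L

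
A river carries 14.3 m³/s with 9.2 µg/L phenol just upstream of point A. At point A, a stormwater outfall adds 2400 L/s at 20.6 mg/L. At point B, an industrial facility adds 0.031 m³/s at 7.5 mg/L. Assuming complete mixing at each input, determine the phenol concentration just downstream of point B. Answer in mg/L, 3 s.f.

9.2 µg/L = 0.0092 mg/L.
2400 L/s = 2.4 m³/s.
After input A: C = (14.3·0.0092 + 2.4·20.6) / 16.7 = 2.968 mg/L.
After input B: C = (16.7·2.968 + 0.031·7.5) / 16.73 = 2.977 mg/L.

2.98 mg/L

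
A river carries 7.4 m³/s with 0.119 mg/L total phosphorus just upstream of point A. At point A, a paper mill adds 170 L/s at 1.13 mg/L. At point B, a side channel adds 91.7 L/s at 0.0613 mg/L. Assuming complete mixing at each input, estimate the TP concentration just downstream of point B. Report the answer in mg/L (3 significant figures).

0.141 mg/L

170 L/s = 0.17 m³/s.
After input A: C = (7.4·0.119 + 0.17·1.13) / 7.57 = 0.1417 mg/L.
91.7 L/s = 0.0917 m³/s.
After input B: C = (7.57·0.1417 + 0.0917·0.0613) / 7.662 = 0.1407 mg/L.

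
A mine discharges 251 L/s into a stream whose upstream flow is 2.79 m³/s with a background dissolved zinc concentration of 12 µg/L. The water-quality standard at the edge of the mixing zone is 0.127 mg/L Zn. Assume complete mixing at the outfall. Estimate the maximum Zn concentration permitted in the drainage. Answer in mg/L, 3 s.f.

251 L/s = 0.251 m³/s.
12 µg/L = 0.012 mg/L.
Mass balance: 0.127·3.041 = 0.251·Cₑ + 2.79·0.012.
Cₑ = (0.3862 − 0.03348) / 0.251 = 1.405 mg/L.

1.41 mg/L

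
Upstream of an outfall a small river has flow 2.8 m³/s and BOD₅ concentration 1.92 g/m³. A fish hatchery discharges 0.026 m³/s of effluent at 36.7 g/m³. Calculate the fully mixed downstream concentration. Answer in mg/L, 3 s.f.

2.24 mg/L

Flow-weighted mixing gives C = (0.026·36.7 + 2.8·1.92) / (0.026 + 2.8) = 6.33/2.826 = 2.24 mg/L.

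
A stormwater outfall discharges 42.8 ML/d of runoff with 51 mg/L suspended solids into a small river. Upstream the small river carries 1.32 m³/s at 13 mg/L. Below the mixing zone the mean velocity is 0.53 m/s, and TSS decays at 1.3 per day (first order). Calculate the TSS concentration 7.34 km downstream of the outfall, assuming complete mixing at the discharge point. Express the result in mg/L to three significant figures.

42.8 ML/d = 0.4954 m³/s.
After complete mixing, C₀ = (0.4954·51 + 1.32·13) / 1.815 = 23.37 mg/L.
Travel time t = 7340 m / 0.53 m/s = 1.385e+04 s = 0.1603 d.
C = 23.37·exp(−1.3·0.1603) = 23.37·0.8119 = 18.97 mg/L.

19.0 mg/L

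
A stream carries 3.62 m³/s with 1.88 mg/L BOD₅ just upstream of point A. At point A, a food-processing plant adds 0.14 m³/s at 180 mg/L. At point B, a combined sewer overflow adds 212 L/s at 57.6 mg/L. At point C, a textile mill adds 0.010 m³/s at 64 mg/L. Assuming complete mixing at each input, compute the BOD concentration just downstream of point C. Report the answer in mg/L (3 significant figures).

11.3 mg/L

After input A: C = (3.62·1.88 + 0.14·180) / 3.76 = 8.512 mg/L.
212 L/s = 0.212 m³/s.
After input B: C = (3.76·8.512 + 0.212·57.6) / 3.972 = 11.13 mg/L.
After input C: C = (3.972·11.13 + 0.01·64) / 3.982 = 11.26 mg/L.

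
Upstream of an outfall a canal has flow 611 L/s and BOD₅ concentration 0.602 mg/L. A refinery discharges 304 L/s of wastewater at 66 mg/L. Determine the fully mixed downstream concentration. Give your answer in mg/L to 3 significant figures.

22.3 mg/L

304 L/s = 0.304 m³/s.
611 L/s = 0.611 m³/s.
Conservation of mass across the mixing zone: C = (0.304·66 + 0.611·0.602) / (0.304 + 0.611) = 20.43/0.915 = 22.33 mg/L.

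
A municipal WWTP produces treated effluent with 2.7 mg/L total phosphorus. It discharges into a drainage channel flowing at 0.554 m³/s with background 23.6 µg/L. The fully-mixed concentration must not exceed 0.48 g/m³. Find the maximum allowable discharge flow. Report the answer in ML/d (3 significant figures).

9.84 ML/d

23.6 µg/L = 0.0236 mg/L.
Mass balance at complete mixing: C_std·(Q_w + Q_r) = Q_w·C_e + Q_r·C_b.
Rearranging, Q_w = Q_r·(C_std − C_b)/(C_e − C_std) = 0.554·(0.48 − 0.0236) / (2.7 − 0.48) = 0.1139 m³/s.
= 9.84 ML/d.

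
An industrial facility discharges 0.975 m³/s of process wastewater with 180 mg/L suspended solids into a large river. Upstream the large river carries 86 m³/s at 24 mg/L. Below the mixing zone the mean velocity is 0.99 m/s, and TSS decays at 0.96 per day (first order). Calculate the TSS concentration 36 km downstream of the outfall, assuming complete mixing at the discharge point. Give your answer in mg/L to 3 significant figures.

After complete mixing, C₀ = (0.975·180 + 86·24) / 86.97 = 25.75 mg/L.
Travel time t = 3.6e+04 m / 0.99 m/s = 3.636e+04 s = 0.4209 d.
C = 25.75·exp(−0.96·0.4209) = 25.75·0.6676 = 17.19 mg/L.

17.2 mg/L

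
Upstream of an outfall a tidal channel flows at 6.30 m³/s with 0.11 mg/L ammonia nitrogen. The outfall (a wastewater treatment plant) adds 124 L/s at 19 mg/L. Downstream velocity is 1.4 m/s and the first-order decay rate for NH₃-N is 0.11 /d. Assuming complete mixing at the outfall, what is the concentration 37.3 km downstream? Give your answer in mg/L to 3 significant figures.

124 L/s = 0.124 m³/s.
After complete mixing, C₀ = (0.124·19 + 6.3·0.11) / 6.424 = 0.4746 mg/L.
Travel time t = 3.73e+04 m / 1.4 m/s = 2.664e+04 s = 0.3084 d.
C = 0.4746·exp(−0.11·0.3084) = 0.4746·0.9666 = 0.4588 mg/L.

0.459 mg/L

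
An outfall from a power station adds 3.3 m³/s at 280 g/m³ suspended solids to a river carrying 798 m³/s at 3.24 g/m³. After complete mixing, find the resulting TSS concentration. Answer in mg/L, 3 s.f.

Conservation of mass across the mixing zone: C = (3.3·280 + 798·3.24) / (3.3 + 798) = 3510/801.3 = 4.38 mg/L.

4.38 mg/L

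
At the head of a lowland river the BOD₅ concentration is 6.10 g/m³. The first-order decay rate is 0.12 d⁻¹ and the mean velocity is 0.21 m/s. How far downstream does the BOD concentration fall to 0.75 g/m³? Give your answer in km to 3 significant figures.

From C = C₀·e^(−kt), t = ln(C₀/C)/k = ln(6.10/0.75)/0.12 = 2.096/0.12 = 17.47 d.
Distance = v·t = 0.21 m/s × 1.509e+06 s = 3.169e+05 m = 316.9 km.

317 km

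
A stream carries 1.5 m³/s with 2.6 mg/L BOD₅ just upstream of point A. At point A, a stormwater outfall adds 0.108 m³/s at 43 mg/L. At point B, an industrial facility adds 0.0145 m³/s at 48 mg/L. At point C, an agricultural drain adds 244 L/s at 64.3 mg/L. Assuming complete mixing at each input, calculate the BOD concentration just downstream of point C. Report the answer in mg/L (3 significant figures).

After input A: C = (1.5·2.6 + 0.108·43) / 1.608 = 5.313 mg/L.
After input B: C = (1.608·5.313 + 0.0145·48) / 1.623 = 5.695 mg/L.
244 L/s = 0.244 m³/s.
After input C: C = (1.623·5.695 + 0.244·64.3) / 1.867 = 13.36 mg/L.

13.4 mg/L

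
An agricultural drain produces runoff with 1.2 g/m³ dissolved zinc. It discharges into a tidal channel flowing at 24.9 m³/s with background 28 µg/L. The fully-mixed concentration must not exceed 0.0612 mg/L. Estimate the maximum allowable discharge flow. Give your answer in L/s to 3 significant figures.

28 µg/L = 0.028 mg/L.
Mass balance at complete mixing: C_std·(Q_w + Q_r) = Q_w·C_e + Q_r·C_b.
Rearranging, Q_w = Q_r·(C_std − C_b)/(C_e − C_std) = 24.9·(0.0612 − 0.028) / (1.2 − 0.0612) = 0.7259 m³/s.
= 725.9 L/s.

726 L/s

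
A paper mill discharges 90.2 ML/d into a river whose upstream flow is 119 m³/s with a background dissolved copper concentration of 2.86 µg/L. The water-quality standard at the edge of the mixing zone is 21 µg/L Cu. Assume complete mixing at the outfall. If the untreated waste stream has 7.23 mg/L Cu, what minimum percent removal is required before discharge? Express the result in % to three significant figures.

90.2 ML/d = 1.044 m³/s.
2.86 µg/L = 0.00286 mg/L.
21 µg/L = 0.021 mg/L.
Mass balance: 0.021·120 = 1.044·Cₑ + 119·0.00286.
Cₑ = (2.521 − 0.3403) / 1.044 = 2.089 mg/L.
Required removal = 1 − 2.089/7.23 = 71.11 %.

71.1 %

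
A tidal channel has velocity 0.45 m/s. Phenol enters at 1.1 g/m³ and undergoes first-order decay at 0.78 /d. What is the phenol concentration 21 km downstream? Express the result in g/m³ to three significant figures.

Travel time t = 21 km / 0.45 m/s = 2.1e+04/0.45 = 4.667e+04 s = 0.5401 d.
First-order decay: C = 1.1·exp(−0.78·0.5401) = 1.1·0.6562 = 0.7218 g/m³.

0.722 g/m³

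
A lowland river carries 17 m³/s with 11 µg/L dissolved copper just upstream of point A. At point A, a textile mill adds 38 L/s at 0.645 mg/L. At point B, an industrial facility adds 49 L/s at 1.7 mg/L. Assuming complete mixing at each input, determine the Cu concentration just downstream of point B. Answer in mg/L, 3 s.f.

11 µg/L = 0.011 mg/L.
38 L/s = 0.038 m³/s.
After input A: C = (17·0.011 + 0.038·0.645) / 17.04 = 0.01241 mg/L.
49 L/s = 0.049 m³/s.
After input B: C = (17.04·0.01241 + 0.049·1.7) / 17.09 = 0.01725 mg/L.

0.0173 mg/L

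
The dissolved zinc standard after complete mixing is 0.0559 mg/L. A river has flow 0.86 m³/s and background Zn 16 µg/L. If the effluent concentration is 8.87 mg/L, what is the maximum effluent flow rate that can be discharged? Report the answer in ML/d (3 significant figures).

0.336 ML/d

16 µg/L = 0.016 mg/L.
Mass balance at complete mixing: C_std·(Q_w + Q_r) = Q_w·C_e + Q_r·C_b.
Rearranging, Q_w = Q_r·(C_std − C_b)/(C_e − C_std) = 0.86·(0.0559 − 0.016) / (8.87 − 0.0559) = 0.003893 m³/s.
= 0.3364 ML/d.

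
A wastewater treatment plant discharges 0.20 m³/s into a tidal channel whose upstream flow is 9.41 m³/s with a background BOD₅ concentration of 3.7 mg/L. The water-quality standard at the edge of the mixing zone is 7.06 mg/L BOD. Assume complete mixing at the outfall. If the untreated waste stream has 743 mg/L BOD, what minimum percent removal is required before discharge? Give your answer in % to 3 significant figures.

Mass balance: 7.06·9.61 = 0.2·Cₑ + 9.41·3.7.
Cₑ = (67.85 − 34.82) / 0.2 = 165.1 mg/L.
Required removal = 1 − 165.1/743 = 77.77 %.

77.8 %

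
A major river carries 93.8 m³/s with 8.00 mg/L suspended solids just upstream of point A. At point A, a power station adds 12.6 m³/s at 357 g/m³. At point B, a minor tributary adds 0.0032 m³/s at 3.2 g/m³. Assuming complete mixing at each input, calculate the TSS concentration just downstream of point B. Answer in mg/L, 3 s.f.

49.3 mg/L

After input A: C = (93.8·8 + 12.6·357) / 106.4 = 49.33 mg/L.
After input B: C = (106.4·49.33 + 0.0032·3.2) / 106.4 = 49.33 mg/L.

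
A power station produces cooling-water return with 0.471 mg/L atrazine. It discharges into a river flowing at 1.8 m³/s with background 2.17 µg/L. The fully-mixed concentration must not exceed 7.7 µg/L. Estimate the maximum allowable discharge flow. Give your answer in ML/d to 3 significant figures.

1.86 ML/d

2.17 µg/L = 0.00217 mg/L.
7.7 µg/L = 0.0077 mg/L.
Mass balance at complete mixing: C_std·(Q_w + Q_r) = Q_w·C_e + Q_r·C_b.
Rearranging, Q_w = Q_r·(C_std − C_b)/(C_e − C_std) = 1.8·(0.0077 − 0.00217) / (0.471 − 0.0077) = 0.02148 m³/s.
= 1.856 ML/d.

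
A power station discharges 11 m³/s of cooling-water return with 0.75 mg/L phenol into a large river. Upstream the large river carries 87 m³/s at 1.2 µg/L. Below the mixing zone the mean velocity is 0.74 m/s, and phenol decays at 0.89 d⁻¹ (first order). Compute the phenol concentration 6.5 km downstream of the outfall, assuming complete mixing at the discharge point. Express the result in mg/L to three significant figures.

1.2 µg/L = 0.0012 mg/L.
After complete mixing, C₀ = (11·0.75 + 87·0.0012) / 98 = 0.08525 mg/L.
Travel time t = 6500 m / 0.74 m/s = 8784 s = 0.1017 d.
C = 0.08525·exp(−0.89·0.1017) = 0.08525·0.9135 = 0.07787 mg/L.

0.0779 mg/L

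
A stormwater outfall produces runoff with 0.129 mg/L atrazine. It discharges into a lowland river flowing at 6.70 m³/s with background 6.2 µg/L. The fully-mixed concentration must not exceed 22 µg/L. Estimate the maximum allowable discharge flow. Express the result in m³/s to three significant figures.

6.2 µg/L = 0.0062 mg/L.
22 µg/L = 0.022 mg/L.
Mass balance at complete mixing: C_std·(Q_w + Q_r) = Q_w·C_e + Q_r·C_b.
Rearranging, Q_w = Q_r·(C_std − C_b)/(C_e − C_std) = 6.70·(0.022 − 0.0062) / (0.129 − 0.022) = 0.9893 m³/s.

0.989 m³/s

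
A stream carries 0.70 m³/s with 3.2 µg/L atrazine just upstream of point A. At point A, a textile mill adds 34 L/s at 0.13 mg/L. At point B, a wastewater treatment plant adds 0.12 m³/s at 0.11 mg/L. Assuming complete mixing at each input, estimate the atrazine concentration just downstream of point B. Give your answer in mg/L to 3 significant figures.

0.0233 mg/L

3.2 µg/L = 0.0032 mg/L.
34 L/s = 0.034 m³/s.
After input A: C = (0.7·0.0032 + 0.034·0.13) / 0.734 = 0.009074 mg/L.
After input B: C = (0.734·0.009074 + 0.12·0.11) / 0.854 = 0.02326 mg/L.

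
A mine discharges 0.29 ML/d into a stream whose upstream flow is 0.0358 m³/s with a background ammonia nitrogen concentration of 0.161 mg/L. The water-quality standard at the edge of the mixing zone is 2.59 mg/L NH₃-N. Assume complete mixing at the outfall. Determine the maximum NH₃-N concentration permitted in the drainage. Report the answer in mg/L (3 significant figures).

0.29 ML/d = 0.003356 m³/s.
Mass balance: 2.59·0.03916 = 0.003356·Cₑ + 0.0358·0.161.
Cₑ = (0.1014 − 0.005764) / 0.003356 = 28.5 mg/L.

28.5 mg/L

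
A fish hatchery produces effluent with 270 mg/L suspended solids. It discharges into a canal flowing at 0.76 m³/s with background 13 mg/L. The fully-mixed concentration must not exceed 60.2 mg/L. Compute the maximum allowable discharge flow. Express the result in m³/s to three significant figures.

0.171 m³/s

Mass balance at complete mixing: C_std·(Q_w + Q_r) = Q_w·C_e + Q_r·C_b.
Rearranging, Q_w = Q_r·(C_std − C_b)/(C_e − C_std) = 0.76·(60.2 − 13) / (270 − 60.2) = 0.171 m³/s.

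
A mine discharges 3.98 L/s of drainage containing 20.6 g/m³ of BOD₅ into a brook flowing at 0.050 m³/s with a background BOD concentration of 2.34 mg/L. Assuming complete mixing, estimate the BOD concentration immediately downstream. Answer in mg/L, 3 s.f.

3.69 mg/L

3.98 L/s = 0.00398 m³/s.
By mass balance at complete mixing, C = (0.00398·20.6 + 0.05·2.34) / (0.00398 + 0.05) = 0.199/0.05398 = 3.686 mg/L.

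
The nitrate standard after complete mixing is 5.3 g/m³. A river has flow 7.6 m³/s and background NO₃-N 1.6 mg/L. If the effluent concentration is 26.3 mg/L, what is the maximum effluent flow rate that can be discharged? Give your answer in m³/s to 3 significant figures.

1.34 m³/s

Mass balance at complete mixing: C_std·(Q_w + Q_r) = Q_w·C_e + Q_r·C_b.
Rearranging, Q_w = Q_r·(C_std − C_b)/(C_e − C_std) = 7.6·(5.3 − 1.6) / (26.3 − 5.3) = 1.339 m³/s.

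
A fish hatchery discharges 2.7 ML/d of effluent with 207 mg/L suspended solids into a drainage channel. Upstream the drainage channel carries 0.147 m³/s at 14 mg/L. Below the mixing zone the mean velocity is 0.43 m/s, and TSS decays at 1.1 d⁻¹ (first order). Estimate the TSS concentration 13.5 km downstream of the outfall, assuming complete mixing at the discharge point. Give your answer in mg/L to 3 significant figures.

32.1 mg/L

2.7 ML/d = 0.03125 m³/s.
After complete mixing, C₀ = (0.03125·207 + 0.147·14) / 0.1782 = 47.84 mg/L.
Travel time t = 1.35e+04 m / 0.43 m/s = 3.14e+04 s = 0.3634 d.
C = 47.84·exp(−1.1·0.3634) = 47.84·0.6705 = 32.07 mg/L.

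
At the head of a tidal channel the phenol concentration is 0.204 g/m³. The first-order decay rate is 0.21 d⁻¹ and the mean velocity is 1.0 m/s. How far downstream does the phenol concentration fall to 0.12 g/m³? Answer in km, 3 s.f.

From C = C₀·e^(−kt), t = ln(C₀/C)/k = ln(0.204/0.12)/0.21 = 0.5306/0.21 = 2.527 d.
Distance = v·t = 1.0 m/s × 2.183e+05 s = 2.183e+05 m = 218.3 km.

218 km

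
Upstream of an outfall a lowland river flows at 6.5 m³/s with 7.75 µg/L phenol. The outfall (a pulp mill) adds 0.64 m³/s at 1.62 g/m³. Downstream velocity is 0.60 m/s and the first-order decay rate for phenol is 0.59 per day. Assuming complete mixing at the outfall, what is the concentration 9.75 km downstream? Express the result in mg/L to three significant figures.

7.75 µg/L = 0.00775 mg/L.
After complete mixing, C₀ = (0.64·1.62 + 6.5·0.00775) / 7.14 = 0.1523 mg/L.
Travel time t = 9750 m / 0.60 m/s = 1.625e+04 s = 0.1881 d.
C = 0.1523·exp(−0.59·0.1881) = 0.1523·0.895 = 0.1363 mg/L.

0.136 mg/L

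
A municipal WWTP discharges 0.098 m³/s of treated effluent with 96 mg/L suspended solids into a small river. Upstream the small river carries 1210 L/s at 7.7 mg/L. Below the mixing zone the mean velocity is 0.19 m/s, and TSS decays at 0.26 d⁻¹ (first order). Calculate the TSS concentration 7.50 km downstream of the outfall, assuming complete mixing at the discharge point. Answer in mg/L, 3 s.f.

1210 L/s = 1.21 m³/s.
After complete mixing, C₀ = (0.098·96 + 1.21·7.7) / 1.308 = 14.32 mg/L.
Travel time t = 7500 m / 0.19 m/s = 3.947e+04 s = 0.4569 d.
C = 14.32·exp(−0.26·0.4569) = 14.32·0.888 = 12.71 mg/L.

12.7 mg/L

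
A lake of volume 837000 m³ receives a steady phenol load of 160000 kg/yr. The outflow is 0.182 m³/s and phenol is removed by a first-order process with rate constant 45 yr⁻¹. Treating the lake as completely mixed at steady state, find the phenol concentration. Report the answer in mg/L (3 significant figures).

Outflow Q = 0.182 m³/s × 3.156e+07 s/yr = 5.743e+06 m³/yr.
Steady-state CSTR mass balance: W = Q·C + k·V·C, so C = W/(Q + kV).
Q + kV = 5.743e+06 + 45·837000 = 4.341e+07 m³/yr.
C = 160000/4.341e+07 = 0.003686 kg/m³ = 3.686 mg/L.

3.69 mg/L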